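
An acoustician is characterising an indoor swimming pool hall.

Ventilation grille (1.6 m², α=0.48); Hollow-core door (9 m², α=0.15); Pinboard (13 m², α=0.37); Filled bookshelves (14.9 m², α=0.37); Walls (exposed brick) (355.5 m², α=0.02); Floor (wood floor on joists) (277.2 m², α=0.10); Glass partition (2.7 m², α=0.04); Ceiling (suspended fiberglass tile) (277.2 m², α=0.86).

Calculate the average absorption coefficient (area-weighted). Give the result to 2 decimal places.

S = Σ Sᵢ = 1.6 + 9 + 13 + 14.9 + 355.5 + 277.2 + 2.7 + 277.2 = 951.1 m².
Σ(Sᵢαᵢ) = 1.6*0.48 + 9*0.15 + 13*0.37 + 14.9*0.37 + 355.5*0.02 + 277.2*0.10 + 2.7*0.04 + 277.2*0.86 = 285.771.
ᾱ = 285.771 / 951.1 = 0.30.

0.30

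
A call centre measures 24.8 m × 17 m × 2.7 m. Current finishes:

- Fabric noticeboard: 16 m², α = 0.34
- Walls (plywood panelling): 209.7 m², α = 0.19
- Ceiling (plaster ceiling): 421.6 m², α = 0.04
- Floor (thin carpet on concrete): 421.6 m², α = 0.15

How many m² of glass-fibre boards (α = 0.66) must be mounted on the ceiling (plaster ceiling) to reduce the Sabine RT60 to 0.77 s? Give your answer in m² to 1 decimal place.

181.7

Total absorption A₁ = 16·0.34 + 209.7·0.19 + 421.6·0.04 + 421.6·0.15
  = 5.440 + 39.843 + 16.864 + 63.240 = 125.387 m² sabins.
Required A₂ = 0.161·1138.32/0.77 = 238.012 sabins.
Absorption to add: 238.012 − 125.387 = 112.625 sabins.
Net gain per m²: Δα = 0.66 − 0.04 = 0.62.
Panel area = 112.625 / 0.62 = 181.7 m².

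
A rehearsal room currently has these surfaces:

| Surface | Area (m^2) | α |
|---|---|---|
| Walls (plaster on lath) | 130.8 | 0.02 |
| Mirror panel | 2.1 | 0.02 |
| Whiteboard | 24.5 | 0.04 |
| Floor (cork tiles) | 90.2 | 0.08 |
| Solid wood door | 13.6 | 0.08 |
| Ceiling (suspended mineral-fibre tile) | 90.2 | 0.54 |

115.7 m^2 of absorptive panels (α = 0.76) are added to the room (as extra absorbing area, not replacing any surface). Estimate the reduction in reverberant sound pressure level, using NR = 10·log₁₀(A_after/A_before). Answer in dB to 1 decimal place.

Total absorption A_before = 130.8×0.02 + 2.1×0.02 + 24.5×0.04 + 90.2×0.08 + 13.6×0.08 + 90.2×0.54
  = 2.616 + 0.042 + 0.980 + 7.216 + 1.088 + 48.708 = 60.650 m^2 sabins.
Added absorption = 115.7 × 0.76 = 87.932 sabins.
New total A_after = 148.582 sabins.
Reduction = 10 log₁₀(A_after/A_before) = 10 log₁₀(2.4498) = 3.9 dB.

3.9 dB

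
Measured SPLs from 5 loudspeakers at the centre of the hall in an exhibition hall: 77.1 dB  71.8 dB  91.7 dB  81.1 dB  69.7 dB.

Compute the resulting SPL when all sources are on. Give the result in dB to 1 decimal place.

Sum in the linear (power) domain: Σ 10^(Lᵢ/10) = 10^(77.1/10) + 10^(71.8/10) + 10^(91.7/10) + 10^(81.1/10) + 10^(69.7/10) = 1.684e+09.
L_total = 10·log₁₀(1.684e+09) = 92.3 dB.

92.3 dB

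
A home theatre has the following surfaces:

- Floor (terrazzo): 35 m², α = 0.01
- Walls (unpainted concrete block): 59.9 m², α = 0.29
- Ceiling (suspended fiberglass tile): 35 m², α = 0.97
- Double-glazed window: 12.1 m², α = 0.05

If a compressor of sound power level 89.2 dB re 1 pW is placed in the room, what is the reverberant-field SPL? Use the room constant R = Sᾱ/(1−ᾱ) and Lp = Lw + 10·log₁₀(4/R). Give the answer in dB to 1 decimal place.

76.0 dB

Σ(Sᵢαᵢ) = 35×0.01 + 59.9×0.29 + 35×0.97 + 12.1×0.05 = 52.276; total area S = 142.0 m².
ᾱ = 0.3681, so room constant R = A/(1−ᾱ) = 82.728 m².
Lp = 89.2 + 10·log₁₀(4/82.728) = 89.2 + (-13.16) = 76.0 dB.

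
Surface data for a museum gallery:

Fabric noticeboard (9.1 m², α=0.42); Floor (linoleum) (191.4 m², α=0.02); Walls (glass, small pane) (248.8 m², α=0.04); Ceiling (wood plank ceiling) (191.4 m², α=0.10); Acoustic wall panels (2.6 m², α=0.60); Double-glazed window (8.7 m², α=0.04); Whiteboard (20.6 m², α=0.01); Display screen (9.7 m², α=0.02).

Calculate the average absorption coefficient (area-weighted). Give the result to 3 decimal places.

0.057

Total surface area S = 682.3 m².
A = 9.1×0.42 + 191.4×0.02 + 248.8×0.04 + 191.4×0.10 + 2.6×0.60 + 8.7×0.04 + 20.6×0.01 + 9.7×0.02 = 39.050 sabins.
ᾱ = 39.050 / 682.3 = 0.057.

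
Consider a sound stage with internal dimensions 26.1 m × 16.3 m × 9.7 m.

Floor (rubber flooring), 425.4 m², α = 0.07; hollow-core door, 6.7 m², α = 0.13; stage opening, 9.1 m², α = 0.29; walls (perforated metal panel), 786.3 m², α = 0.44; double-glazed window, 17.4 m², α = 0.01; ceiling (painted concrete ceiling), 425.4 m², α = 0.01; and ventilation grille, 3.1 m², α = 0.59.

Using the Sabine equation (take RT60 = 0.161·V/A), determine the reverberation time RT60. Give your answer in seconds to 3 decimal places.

1.723 s

A = Σ Sᵢαᵢ = 425.4×0.07 + 6.7×0.13 + 9.1×0.29 + 786.3×0.44 + 17.4×0.01 + 425.4×0.01 + 3.1×0.59 = 385.517 sabins.
V = 26.1·16.3·9.7 = 4126.671 m³.
T = 0.161 V/A = 0.161·4126.671/385.517 = 1.723 s.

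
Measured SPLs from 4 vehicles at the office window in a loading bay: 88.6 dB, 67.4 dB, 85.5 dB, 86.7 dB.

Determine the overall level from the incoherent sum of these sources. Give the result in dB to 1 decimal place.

91.9 dB

Σ 10^(Lᵢ/10) = 1.552e+09.
Back to dB: 10·log₁₀ Σ = 91.9 dB.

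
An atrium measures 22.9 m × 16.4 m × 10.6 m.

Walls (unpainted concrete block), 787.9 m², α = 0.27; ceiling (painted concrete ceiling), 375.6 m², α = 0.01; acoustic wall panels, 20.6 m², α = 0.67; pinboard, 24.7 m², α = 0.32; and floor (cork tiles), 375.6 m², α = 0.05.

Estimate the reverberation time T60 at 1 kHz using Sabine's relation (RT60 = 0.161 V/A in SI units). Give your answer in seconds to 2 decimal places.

A = Σ Sᵢαᵢ = 787.9·0.27 + 375.6·0.01 + 20.6·0.67 + 24.7·0.32 + 375.6·0.05 = 256.975 sabins.
Room volume: 3980.936 m³.
T = 0.161 V/A = 0.161·3980.936/256.975 = 2.49 s.

2.49 seconds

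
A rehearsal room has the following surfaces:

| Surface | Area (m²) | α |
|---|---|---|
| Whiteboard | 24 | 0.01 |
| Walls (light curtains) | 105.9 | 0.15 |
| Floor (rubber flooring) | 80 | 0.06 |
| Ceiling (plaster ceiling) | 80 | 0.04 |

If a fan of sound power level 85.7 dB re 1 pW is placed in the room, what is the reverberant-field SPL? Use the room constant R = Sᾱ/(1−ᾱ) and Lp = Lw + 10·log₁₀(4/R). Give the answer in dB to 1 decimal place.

77.5 dB

A = 24.125 sabins; S = 289.9 m².
ᾱ = 24.125/289.9 = 0.0832; R = Sᾱ/(1−ᾱ) = 24.125/(1−0.0832) = 26.314 m².
Lp = 85.7 + 10·log₁₀(4/26.314) = 85.7 + (-8.18) = 77.5 dB.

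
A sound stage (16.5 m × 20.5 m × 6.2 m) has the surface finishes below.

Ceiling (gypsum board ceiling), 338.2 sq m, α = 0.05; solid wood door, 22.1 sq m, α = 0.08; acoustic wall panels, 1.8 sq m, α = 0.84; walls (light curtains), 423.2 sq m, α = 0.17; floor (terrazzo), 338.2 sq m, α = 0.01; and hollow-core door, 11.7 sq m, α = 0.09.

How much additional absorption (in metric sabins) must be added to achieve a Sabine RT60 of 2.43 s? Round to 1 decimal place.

Summing Sᵢαᵢ: 16.910 + 1.768 + 1.512 + 71.944 + 3.382 + 1.053 → A₁ = 96.569 sabins.
For T = 2.43 s, need A₂ = 0.161·V/T = 0.161·2097.15/2.43 = 138.947 sabins.
Additional absorption ΔA = 138.947 − 96.569 = 42.4 sabins.

42.4 sabins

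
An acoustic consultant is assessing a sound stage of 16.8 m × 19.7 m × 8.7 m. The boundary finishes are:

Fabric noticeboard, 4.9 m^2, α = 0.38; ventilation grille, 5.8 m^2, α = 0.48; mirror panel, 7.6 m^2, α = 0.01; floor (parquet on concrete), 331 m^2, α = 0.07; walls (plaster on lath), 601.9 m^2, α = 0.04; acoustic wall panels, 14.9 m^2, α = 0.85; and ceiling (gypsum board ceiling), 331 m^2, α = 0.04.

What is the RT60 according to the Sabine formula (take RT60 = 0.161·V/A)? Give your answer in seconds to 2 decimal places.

5.95 s

A = Σ Sᵢαᵢ = 4.9*0.38 + 5.8*0.48 + 7.6*0.01 + 331*0.07 + 601.9*0.04 + 14.9*0.85 + 331*0.04 = 77.873 sabins.
V = 16.8·19.7·8.7 = 2879.352 m³.
T = 0.161 V/A = 0.161·2879.352/77.873 = 5.95 s.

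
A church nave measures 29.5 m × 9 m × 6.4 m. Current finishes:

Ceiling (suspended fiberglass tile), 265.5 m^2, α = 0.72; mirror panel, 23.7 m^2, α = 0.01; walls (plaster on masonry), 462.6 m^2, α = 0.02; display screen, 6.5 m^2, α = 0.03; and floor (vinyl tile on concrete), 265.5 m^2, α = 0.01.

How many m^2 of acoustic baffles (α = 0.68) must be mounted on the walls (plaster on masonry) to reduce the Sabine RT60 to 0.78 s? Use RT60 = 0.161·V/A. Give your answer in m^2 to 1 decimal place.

Equivalent absorption area: A₁ = 265.5*0.72 + 23.7*0.01 + 462.6*0.02 + 6.5*0.03 + 265.5*0.01 = 203.499 m^2.
Required A₂ = 0.161·1699.2/0.78 = 350.732 sabins.
ΔA needed = 350.732 − 203.499 = 147.233 sabins.
Each m^2 of panel replacing the walls (plaster on masonry) adds (0.68 − 0.02) = 0.66 sabins.
Panel area = 147.233 / 0.66 = 223.1 m^2.

223.1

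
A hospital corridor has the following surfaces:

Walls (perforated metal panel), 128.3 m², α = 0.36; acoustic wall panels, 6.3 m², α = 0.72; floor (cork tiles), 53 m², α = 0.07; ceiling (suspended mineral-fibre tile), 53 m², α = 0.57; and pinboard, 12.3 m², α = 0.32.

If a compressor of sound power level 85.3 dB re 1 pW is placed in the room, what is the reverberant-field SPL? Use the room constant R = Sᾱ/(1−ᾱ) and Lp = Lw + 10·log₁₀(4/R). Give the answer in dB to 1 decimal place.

70.0 dB

A = 88.580 sabins; S = 252.9 m².
ᾱ = 88.580/252.9 = 0.3503; R = Sᾱ/(1−ᾱ) = 88.580/(1−0.3503) = 136.340 m².
Lp = Lw + 10 log₁₀(4/R) = 85.3 -15.33 = 70.0 dB.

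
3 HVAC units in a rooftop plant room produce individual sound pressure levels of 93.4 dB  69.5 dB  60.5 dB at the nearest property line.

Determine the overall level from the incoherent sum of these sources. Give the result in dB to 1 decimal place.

Sum in the linear (power) domain: Σ 10^(Lᵢ/10) = 10^(93.4/10) + 10^(69.5/10) + 10^(60.5/10) = 2.198e+09.
Combined level = 10 log₁₀(2.198e+09) = 93.4 dB.

93.4 dB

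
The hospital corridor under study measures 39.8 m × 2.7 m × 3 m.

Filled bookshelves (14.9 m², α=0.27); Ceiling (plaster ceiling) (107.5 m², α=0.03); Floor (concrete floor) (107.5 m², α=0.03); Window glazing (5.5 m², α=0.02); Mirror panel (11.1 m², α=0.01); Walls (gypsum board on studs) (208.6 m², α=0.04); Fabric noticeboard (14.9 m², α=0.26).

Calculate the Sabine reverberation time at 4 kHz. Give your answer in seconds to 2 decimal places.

2.27 sec

A = Σ Sᵢαᵢ = 14.9×0.27 + 107.5×0.03 + 107.5×0.03 + 5.5×0.02 + 11.1×0.01 + 208.6×0.04 + 14.9×0.26 = 22.912 sabins.
Volume V = 39.8 × 2.7 × 3 = 322.38 m³.
Sabine: RT60 = 0.161 × 322.38 / 22.912 = 2.27 s.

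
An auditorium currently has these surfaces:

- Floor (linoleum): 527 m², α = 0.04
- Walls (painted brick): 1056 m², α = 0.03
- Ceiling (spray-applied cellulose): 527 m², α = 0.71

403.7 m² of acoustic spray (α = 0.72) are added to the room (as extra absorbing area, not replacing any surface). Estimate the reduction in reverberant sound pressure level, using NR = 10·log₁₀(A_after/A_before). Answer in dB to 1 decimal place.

2.3 dB

Total absorption A_before = 527*0.04 + 1056*0.03 + 527*0.71
  = 21.080 + 31.680 + 374.170 = 426.930 m² sabins.
Treatment contributes 403.7·0.72 = 290.664 sabins.
A_after = 426.930 + 290.664 = 717.594 sabins.
NR = 10·log₁₀(717.594/426.930) = 2.3 dB.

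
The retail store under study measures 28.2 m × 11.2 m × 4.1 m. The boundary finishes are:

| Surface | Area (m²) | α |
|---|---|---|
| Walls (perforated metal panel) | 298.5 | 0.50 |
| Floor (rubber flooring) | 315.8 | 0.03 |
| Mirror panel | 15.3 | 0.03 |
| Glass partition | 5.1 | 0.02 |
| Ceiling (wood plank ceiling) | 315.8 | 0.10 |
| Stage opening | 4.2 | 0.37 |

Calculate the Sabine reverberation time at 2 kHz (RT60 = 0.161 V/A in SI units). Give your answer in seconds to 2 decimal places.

A = Σ Sᵢαᵢ = 298.5·0.50 + 315.8·0.03 + 15.3·0.03 + 5.1·0.02 + 315.8·0.10 + 4.2·0.37 = 192.419 sabins.
Volume V = 28.2 × 11.2 × 4.1 = 1294.944 m³.
Sabine: RT60 = 0.161 × 1294.944 / 192.419 = 1.08 s.

1.08 s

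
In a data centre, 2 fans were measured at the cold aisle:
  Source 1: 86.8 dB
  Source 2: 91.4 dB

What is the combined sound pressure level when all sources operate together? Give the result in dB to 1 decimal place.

92.7 dB

Σ 10^(Lᵢ/10) = 1.859e+09.
Back to dB: 10·log₁₀ Σ = 92.7 dB.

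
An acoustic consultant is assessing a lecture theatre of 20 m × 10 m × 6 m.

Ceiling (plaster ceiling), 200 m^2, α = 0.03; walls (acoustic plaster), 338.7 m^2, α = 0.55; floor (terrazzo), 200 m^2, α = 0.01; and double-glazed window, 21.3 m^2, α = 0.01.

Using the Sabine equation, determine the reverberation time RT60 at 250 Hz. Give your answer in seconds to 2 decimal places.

0.99 sec

Total absorption A = 200·0.03 + 338.7·0.55 + 200·0.01 + 21.3·0.01
  = 6.000 + 186.285 + 2.000 + 0.213 = 194.498 m^2 sabins.
V = 20·10·6 = 1200 m³.
T = 0.161 V/A = 0.161·1200/194.498 = 0.99 s.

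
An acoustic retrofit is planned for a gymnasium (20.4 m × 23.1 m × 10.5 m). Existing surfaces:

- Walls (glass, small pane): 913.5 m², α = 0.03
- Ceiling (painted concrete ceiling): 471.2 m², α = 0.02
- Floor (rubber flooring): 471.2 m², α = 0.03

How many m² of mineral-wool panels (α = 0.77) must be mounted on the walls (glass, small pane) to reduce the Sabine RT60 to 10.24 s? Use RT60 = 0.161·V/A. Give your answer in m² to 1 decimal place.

Total absorption A₁ = 913.5*0.03 + 471.2*0.02 + 471.2*0.03
  = 27.405 + 9.424 + 14.136 = 50.965 m² sabins.
V = 4948.02 m³. Target absorption A₂ = 0.161 × 4948.02 / 10.24 = 77.796 sabins.
Absorption to add: 77.796 − 50.965 = 26.831 sabins.
Net gain per m²: Δα = 0.77 − 0.03 = 0.74.
Panel area = 26.831 / 0.74 = 36.3 m².

36.3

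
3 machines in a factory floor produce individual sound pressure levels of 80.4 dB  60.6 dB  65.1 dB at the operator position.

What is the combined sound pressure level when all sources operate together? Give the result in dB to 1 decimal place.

Converting to relative power and adding: 10^(80.4/10) + 10^(60.6/10) + 10^(65.1/10) = 1.14e+08.
Back to dB: 10·log₁₀ Σ = 80.6 dB.

80.6 dB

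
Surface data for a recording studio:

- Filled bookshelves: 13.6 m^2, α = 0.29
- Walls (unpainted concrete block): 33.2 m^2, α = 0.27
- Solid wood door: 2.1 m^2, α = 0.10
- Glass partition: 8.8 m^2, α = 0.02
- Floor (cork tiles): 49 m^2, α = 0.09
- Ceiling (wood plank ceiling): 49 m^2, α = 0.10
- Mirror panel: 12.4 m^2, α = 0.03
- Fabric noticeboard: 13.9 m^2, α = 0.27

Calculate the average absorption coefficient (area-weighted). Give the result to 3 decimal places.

0.147

Total surface area S = 182.0 m^2.
Weighted sum Σ Sα = 26.729.
ᾱ = 26.729 / 182.0 = 0.147.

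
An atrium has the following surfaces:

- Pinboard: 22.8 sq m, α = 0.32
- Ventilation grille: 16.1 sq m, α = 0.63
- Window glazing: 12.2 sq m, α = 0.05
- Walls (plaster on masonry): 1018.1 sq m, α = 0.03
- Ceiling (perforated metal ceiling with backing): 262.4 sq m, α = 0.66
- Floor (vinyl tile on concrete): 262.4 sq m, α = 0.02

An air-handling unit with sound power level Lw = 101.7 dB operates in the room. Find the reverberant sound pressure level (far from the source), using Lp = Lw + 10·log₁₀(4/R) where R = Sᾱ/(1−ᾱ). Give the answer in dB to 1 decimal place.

83.5 dB

Σ(Sᵢαᵢ) = 22.8×0.32 + 16.1×0.63 + 12.2×0.05 + 1018.1×0.03 + 262.4×0.66 + 262.4×0.02 = 227.024; total area S = 1594.0 sq m.
ᾱ = 0.1424, so room constant R = A/(1−ᾱ) = 264.720 sq m.
Lp = 101.7 + 10·log₁₀(4/264.720) = 101.7 + (-18.21) = 83.5 dB.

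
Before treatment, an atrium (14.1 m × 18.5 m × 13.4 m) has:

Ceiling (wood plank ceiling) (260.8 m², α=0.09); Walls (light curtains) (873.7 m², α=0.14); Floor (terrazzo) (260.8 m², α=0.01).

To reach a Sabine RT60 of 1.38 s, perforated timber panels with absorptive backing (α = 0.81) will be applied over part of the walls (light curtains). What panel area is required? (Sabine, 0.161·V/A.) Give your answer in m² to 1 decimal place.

387.2

A₁ = Σ Sᵢαᵢ = 260.8·0.09 + 873.7·0.14 + 260.8·0.01 = 148.398 sabins.
Required A₂ = 0.161·3495.39/1.38 = 407.796 sabins.
ΔA needed = 407.796 − 148.398 = 259.397 sabins.
Each m² of panel replacing the walls (light curtains) adds (0.81 − 0.14) = 0.67 sabins.
Area = ΔA/Δα = 259.397/0.67 = 387.2 m².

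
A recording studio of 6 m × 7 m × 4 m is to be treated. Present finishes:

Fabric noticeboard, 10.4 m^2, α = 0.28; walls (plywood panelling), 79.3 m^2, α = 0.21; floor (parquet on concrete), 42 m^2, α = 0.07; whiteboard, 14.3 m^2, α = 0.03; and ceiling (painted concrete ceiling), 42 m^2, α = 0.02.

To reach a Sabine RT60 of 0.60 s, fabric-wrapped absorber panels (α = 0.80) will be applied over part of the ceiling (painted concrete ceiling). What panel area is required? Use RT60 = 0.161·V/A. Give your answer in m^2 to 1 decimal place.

27.3

Equivalent absorption area: A₁ = 10.4*0.28 + 79.3*0.21 + 42*0.07 + 14.3*0.03 + 42*0.02 = 23.774 m^2.
Required A₂ = 0.161·168/0.60 = 45.080 sabins.
ΔA needed = 45.080 − 23.774 = 21.306 sabins.
Each m^2 of panel replacing the ceiling (painted concrete ceiling) adds (0.80 − 0.02) = 0.78 sabins.
Panel area = 21.306 / 0.78 = 27.3 m^2.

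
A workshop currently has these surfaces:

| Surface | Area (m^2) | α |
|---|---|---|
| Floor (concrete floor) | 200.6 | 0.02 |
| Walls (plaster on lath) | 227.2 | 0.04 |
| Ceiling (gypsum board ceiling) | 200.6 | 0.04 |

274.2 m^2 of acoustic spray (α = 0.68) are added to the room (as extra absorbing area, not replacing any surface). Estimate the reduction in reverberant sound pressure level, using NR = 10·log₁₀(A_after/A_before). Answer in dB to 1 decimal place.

9.9 dB

Summing Sᵢαᵢ: 4.012 + 9.088 + 8.024 → A_before = 21.124 sabins.
Added absorption = 274.2 × 0.68 = 186.456 sabins.
A_after = 21.124 + 186.456 = 207.580 sabins.
NR = 10·log₁₀(207.580/21.124) = 9.9 dB.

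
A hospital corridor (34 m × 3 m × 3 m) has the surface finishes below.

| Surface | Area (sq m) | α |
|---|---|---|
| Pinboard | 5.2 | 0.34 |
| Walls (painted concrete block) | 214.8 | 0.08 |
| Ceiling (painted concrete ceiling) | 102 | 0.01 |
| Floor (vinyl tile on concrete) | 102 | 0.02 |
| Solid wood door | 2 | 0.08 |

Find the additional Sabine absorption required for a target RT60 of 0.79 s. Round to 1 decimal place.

40.2 sabins

Equivalent absorption area: A₁ = 5.2×0.34 + 214.8×0.08 + 102×0.01 + 102×0.02 + 2×0.08 = 22.172 sq m.
Target A₂ = 0.161·306/0.79 = 62.362 sabins (V = 306 m³).
Shortfall: 62.362 − 22.172 = 40.2 sabins.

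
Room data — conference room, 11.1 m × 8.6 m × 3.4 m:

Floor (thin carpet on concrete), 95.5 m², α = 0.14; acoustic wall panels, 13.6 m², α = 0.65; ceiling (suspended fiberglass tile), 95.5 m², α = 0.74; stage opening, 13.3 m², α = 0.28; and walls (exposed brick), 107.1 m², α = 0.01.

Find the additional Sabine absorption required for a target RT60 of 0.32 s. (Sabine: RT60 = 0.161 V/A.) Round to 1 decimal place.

Equivalent absorption area: A₁ = 95.5×0.14 + 13.6×0.65 + 95.5×0.74 + 13.3×0.28 + 107.1×0.01 = 97.675 m².
Target A₂ = 0.161·324.564/0.32 = 163.296 sabins (V = 324.564 m³).
Shortfall: 163.296 − 97.675 = 65.6 sabins.

65.6 sabins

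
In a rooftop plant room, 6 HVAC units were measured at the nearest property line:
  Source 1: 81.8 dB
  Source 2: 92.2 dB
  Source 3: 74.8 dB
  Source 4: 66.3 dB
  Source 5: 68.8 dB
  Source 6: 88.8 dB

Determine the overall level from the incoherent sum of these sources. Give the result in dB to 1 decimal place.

94.2 dB

Sum in the linear (power) domain: Σ 10^(Lᵢ/10) = 10^(81.8/10) + 10^(92.2/10) + 10^(74.8/10) + 10^(66.3/10) + 10^(68.8/10) + 10^(88.8/10) = 2.612e+09.
L_total = 10·log₁₀(2.612e+09) = 94.2 dB.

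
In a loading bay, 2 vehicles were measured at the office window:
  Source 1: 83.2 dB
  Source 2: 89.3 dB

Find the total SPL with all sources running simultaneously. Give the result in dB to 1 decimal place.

90.3 dB

Converting to relative power and adding: 10^(83.2/10) + 10^(89.3/10) = 1.06e+09.
Combined level = 10 log₁₀(1.06e+09) = 90.3 dB.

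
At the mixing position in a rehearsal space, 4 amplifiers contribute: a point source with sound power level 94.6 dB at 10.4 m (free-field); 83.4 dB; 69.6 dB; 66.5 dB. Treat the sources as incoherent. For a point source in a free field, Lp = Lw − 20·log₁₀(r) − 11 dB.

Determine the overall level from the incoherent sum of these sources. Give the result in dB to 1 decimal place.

Source at 10.4 m: Lp = 94.6 − 20·log₁₀(10.4) − 11 = 63.3 dB.
Converting to relative power and adding: 10^(63.3/10) + 10^(83.4/10) + 10^(69.6/10) + 10^(66.5/10) = 2.345e+08.
Back to dB: 10·log₁₀ Σ = 83.7 dB.

83.7 dB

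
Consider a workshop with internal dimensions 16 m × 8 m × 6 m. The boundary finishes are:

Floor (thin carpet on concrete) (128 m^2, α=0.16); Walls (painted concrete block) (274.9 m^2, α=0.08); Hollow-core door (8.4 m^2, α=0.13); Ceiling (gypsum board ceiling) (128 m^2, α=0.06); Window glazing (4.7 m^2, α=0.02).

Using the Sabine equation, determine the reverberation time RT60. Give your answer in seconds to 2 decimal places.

Summing Sᵢαᵢ: 20.480 + 21.992 + 1.092 + 7.680 + 0.094 → A = 51.338 sabins.
V = 16·8·6 = 768 m³.
RT60 = 0.161 · V / A = 0.161 × 768 / 51.338 = 2.41 s.

2.41 seconds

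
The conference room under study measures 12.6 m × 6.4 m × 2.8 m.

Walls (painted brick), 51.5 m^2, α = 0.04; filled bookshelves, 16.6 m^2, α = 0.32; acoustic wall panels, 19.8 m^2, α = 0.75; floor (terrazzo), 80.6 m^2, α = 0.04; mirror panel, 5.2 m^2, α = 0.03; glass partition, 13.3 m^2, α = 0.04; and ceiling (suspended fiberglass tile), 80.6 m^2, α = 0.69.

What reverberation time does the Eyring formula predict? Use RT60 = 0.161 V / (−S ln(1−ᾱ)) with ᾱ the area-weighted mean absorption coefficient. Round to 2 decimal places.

S = Σ Sᵢ = 267.6 m^2.
Absorption A = 51.5×0.04 + 16.6×0.32 + 19.8×0.75 + 80.6×0.04 + 5.2×0.03 + 13.3×0.04 + 80.6×0.69 = 81.748 sabins.
ᾱ = 81.748 / 267.6 = 0.3055.
−S·ln(1−ᾱ) = −267.6 × ln(1 − 0.3055) = 97.557.
V = 12.6 × 6.4 × 2.8 = 225.792 m³.
T = 0.161·V/[−S·ln(1−ᾱ)] = 0.161·225.792/97.557 = 0.37 s.

0.37 sec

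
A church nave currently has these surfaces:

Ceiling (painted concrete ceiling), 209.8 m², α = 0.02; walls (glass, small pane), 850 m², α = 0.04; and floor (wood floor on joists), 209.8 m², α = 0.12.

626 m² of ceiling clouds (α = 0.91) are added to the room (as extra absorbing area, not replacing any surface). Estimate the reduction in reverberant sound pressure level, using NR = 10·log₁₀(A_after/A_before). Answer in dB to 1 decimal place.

10.0 dB

Total absorption A_before = 209.8×0.02 + 850×0.04 + 209.8×0.12
  = 4.196 + 34.000 + 25.176 = 63.372 m² sabins.
Added absorption = 626 × 0.91 = 569.660 sabins.
New total A_after = 633.032 sabins.
NR = 10·log₁₀(633.032/63.372) = 10.0 dB.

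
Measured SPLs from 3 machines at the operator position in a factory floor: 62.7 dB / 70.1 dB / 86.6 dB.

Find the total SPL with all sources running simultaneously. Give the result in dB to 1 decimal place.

86.7 dB

Σ 10^(Lᵢ/10) = 4.692e+08.
Back to dB: 10·log₁₀ Σ = 86.7 dB.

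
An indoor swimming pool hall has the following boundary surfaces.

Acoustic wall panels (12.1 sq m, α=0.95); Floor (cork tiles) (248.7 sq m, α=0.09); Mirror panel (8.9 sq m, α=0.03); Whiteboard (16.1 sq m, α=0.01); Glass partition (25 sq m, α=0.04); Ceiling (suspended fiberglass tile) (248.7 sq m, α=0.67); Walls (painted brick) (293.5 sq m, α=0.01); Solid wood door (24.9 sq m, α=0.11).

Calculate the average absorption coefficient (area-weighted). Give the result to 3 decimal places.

0.236

S = Σ Sᵢ = 12.1 + 248.7 + 8.9 + 16.1 + 25 + 248.7 + 293.5 + 24.9 = 877.9 sq m.
Σ(Sᵢαᵢ) = 12.1×0.95 + 248.7×0.09 + 8.9×0.03 + 16.1×0.01 + 25×0.04 + 248.7×0.67 + 293.5×0.01 + 24.9×0.11 = 207.609.
ᾱ = 207.609 / 877.9 = 0.236.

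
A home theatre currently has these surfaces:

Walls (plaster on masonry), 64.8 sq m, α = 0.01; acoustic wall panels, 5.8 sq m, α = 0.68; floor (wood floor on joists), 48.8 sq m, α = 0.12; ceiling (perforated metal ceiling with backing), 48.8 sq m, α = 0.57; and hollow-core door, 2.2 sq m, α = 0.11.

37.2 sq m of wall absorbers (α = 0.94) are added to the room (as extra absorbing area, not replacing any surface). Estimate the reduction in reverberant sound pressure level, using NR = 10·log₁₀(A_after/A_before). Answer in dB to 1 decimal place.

2.8 dB

Summing Sᵢαᵢ: 0.648 + 3.944 + 5.856 + 27.816 + 0.242 → A_before = 38.506 sabins.
Treatment contributes 37.2·0.94 = 34.968 sabins.
A_after = 38.506 + 34.968 = 73.474 sabins.
NR = 10·log₁₀(73.474/38.506) = 2.8 dB.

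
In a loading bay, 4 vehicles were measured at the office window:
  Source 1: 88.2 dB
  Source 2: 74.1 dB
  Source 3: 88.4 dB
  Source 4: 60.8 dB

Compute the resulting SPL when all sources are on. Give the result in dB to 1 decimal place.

91.4 dB

Sum in the linear (power) domain: Σ 10^(Lᵢ/10) = 10^(88.2/10) + 10^(74.1/10) + 10^(88.4/10) + 10^(60.8/10) = 1.379e+09.
L_total = 10·log₁₀(1.379e+09) = 91.4 dB.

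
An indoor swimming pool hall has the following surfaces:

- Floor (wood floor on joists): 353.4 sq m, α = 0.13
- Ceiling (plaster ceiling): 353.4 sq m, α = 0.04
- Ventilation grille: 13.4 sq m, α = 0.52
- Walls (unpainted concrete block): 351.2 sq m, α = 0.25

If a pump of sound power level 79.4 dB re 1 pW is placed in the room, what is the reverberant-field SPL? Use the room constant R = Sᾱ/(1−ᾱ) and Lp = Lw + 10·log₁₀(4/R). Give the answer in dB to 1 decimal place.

62.8 dB

Σ(Sᵢαᵢ) = 353.4·0.13 + 353.4·0.04 + 13.4·0.52 + 351.2·0.25 = 154.846; total area S = 1071.4 sq m.
ᾱ = 0.1445, so room constant R = A/(1−ᾱ) = 181.001 sq m.
Lp = 79.4 + 10·log₁₀(4/181.001) = 79.4 + (-16.56) = 62.8 dB.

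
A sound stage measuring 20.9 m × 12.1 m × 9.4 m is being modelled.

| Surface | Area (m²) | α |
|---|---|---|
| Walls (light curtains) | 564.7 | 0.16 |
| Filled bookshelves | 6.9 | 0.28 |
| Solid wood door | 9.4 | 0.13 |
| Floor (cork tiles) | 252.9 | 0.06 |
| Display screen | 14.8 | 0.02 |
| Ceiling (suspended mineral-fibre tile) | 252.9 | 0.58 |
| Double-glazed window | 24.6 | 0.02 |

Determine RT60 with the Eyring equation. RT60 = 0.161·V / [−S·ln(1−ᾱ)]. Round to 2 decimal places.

Total surface area S = 564.7 + 6.9 + 9.4 + 252.9 + 14.8 + 252.9 + 24.6 = 1126.2 m².
Absorption A = 564.7×0.16 + 6.9×0.28 + 9.4×0.13 + 252.9×0.06 + 14.8×0.02 + 252.9×0.58 + 24.6×0.02 = 256.150 sabins.
ᾱ = 256.150 / 1126.2 = 0.2274.
Eyring denominator: −S ln(1−ᾱ) = 290.553.
V = 20.9 × 12.1 × 9.4 = 2377.166 m³.
RT60 = 0.161 × 2377.166 / 290.553 = 1.32 s.

1.32 s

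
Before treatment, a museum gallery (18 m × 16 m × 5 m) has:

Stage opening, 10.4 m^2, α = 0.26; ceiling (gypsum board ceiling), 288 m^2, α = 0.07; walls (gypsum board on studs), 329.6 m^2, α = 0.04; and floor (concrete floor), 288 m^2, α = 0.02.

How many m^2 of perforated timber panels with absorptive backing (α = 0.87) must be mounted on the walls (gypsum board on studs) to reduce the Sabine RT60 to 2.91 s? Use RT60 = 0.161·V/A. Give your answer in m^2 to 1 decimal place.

45.6

A₁ = Σ Sᵢαᵢ = 10.4×0.26 + 288×0.07 + 329.6×0.04 + 288×0.02 = 41.808 sabins.
Required A₂ = 0.161·1440/2.91 = 79.670 sabins.
ΔA needed = 79.670 − 41.808 = 37.862 sabins.
Net gain per m^2: Δα = 0.87 − 0.04 = 0.83.
Panel area = 37.862 / 0.83 = 45.6 m^2.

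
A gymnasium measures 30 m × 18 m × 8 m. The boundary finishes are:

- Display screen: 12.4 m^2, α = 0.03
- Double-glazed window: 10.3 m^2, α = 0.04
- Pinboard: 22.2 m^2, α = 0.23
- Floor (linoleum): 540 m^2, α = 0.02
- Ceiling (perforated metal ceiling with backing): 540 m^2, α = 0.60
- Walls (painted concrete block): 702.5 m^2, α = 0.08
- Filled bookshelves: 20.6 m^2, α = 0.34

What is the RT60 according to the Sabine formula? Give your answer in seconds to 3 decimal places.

1.722 sec

A = Σ Sᵢαᵢ = 12.4·0.03 + 10.3·0.04 + 22.2·0.23 + 540·0.02 + 540·0.60 + 702.5·0.08 + 20.6·0.34 = 403.894 sabins.
Room volume: 4320 m³.
RT60 = 0.161 · V / A = 0.161 × 4320 / 403.894 = 1.722 s.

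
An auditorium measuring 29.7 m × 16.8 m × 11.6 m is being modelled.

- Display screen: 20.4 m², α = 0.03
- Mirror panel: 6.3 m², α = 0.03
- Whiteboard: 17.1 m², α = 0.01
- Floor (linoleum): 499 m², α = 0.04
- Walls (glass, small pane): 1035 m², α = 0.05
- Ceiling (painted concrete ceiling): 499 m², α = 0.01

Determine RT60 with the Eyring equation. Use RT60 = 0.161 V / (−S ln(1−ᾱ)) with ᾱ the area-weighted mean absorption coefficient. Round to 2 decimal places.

Total surface area S = 20.4 + 6.3 + 17.1 + 499 + 1035 + 499 = 2076.8 m².
Σ(Sᵢαᵢ) = 20.4×0.03 + 6.3×0.03 + 17.1×0.01 + 499×0.04 + 1035×0.05 + 499×0.01 = 77.672.
Mean coefficient ᾱ = A/S = 0.0374.
Eyring denominator: −S ln(1−ᾱ) = 79.162.
V = 29.7 × 16.8 × 11.6 = 5787.936 m³.
T = 0.161·V/[−S·ln(1−ᾱ)] = 0.161·5787.936/79.162 = 11.77 s.

11.77 seconds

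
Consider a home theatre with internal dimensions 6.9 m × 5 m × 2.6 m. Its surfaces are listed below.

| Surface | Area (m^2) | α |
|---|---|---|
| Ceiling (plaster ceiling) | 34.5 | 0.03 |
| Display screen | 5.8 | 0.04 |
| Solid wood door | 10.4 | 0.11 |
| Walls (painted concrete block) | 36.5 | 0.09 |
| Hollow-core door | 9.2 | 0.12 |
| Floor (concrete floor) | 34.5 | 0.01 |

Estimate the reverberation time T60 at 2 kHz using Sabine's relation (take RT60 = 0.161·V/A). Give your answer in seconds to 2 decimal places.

2.02 s

A = Σ Sᵢαᵢ = 34.5×0.03 + 5.8×0.04 + 10.4×0.11 + 36.5×0.09 + 9.2×0.12 + 34.5×0.01 = 7.145 sabins.
Volume V = 6.9 × 5 × 2.6 = 89.7 m³.
T = 0.161 V/A = 0.161·89.7/7.145 = 2.02 s.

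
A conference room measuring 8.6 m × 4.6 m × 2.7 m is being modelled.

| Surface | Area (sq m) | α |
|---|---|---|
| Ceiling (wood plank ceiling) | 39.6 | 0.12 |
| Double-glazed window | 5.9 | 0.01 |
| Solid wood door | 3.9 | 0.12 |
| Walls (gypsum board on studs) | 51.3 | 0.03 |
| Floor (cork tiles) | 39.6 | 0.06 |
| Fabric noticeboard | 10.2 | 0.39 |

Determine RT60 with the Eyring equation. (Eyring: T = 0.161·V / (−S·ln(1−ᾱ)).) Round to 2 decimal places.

Total surface area S = 39.6 + 5.9 + 3.9 + 51.3 + 39.6 + 10.2 = 150.5 sq m.
Absorption A = 39.6×0.12 + 5.9×0.01 + 3.9×0.12 + 51.3×0.03 + 39.6×0.06 + 10.2×0.39 = 13.172 sabins.
ᾱ = 13.172 / 150.5 = 0.0875.
−S·ln(1−ᾱ) = −150.5 × ln(1 − 0.0875) = 13.781.
V = 8.6 × 4.6 × 2.7 = 106.812 m³.
T = 0.161·V/[−S·ln(1−ᾱ)] = 0.161·106.812/13.781 = 1.25 s.

1.25 sec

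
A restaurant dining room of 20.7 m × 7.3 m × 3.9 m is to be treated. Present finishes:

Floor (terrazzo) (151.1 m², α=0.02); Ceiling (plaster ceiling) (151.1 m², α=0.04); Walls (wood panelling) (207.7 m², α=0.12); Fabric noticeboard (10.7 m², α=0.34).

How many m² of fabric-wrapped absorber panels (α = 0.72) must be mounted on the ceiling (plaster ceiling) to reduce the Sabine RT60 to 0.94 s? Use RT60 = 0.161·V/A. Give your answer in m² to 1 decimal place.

93.1

Equivalent absorption area: A₁ = 151.1*0.02 + 151.1*0.04 + 207.7*0.12 + 10.7*0.34 = 37.628 m².
V = 589.329 m³. Target absorption A₂ = 0.161 × 589.329 / 0.94 = 100.938 sabins.
ΔA needed = 100.938 − 37.628 = 63.310 sabins.
Net gain per m²: Δα = 0.72 − 0.04 = 0.68.
Area = ΔA/Δα = 63.310/0.68 = 93.1 m².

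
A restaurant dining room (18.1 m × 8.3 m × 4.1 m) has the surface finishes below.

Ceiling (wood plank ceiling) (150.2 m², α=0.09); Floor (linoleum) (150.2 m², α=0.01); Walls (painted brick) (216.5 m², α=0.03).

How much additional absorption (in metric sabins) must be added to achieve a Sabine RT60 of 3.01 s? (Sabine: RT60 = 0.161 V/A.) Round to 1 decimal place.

A₁ = Σ Sᵢαᵢ = 150.2×0.09 + 150.2×0.01 + 216.5×0.03 = 21.515 sabins.
For T = 3.01 s, need A₂ = 0.161·V/T = 0.161·615.943/3.01 = 32.946 sabins.
Shortfall: 32.946 − 21.515 = 11.4 sabins.

11.4 sabins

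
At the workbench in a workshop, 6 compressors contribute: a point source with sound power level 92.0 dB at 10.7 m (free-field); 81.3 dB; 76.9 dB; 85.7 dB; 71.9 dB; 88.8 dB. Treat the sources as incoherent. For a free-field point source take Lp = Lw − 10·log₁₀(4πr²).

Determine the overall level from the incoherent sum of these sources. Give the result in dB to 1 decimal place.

91.2 dB

Source at 10.7 m: Lp = 92.0 − 10·log₁₀(4π·10.7²) = 92.0 − 10·log₁₀(1438.724) = 60.4 dB.
Sum in the linear (power) domain: Σ 10^(Lᵢ/10) = 10^(60.4/10) + 10^(81.3/10) + 10^(76.9/10) + 10^(85.7/10) + 10^(71.9/10) + 10^(88.8/10) = 1.331e+09.
Back to dB: 10·log₁₀ Σ = 91.2 dB.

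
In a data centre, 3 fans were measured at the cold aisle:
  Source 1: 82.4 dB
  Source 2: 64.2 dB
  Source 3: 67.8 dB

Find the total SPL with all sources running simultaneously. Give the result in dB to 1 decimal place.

Converting to relative power and adding: 10^(82.4/10) + 10^(64.2/10) + 10^(67.8/10) = 1.824e+08.
L_total = 10·log₁₀(1.824e+08) = 82.6 dB.

82.6 dB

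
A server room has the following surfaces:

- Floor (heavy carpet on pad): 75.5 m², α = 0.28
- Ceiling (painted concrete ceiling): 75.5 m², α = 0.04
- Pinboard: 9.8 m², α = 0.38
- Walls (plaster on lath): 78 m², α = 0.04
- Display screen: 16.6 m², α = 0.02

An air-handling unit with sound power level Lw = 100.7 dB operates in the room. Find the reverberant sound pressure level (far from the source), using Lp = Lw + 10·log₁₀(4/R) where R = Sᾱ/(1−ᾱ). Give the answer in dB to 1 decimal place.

91.2 dB

Σ(Sᵢαᵢ) = 75.5·0.28 + 75.5·0.04 + 9.8·0.38 + 78·0.04 + 16.6·0.02 = 31.336; total area S = 255.4 m².
ᾱ = 31.336/255.4 = 0.1227; R = Sᾱ/(1−ᾱ) = 31.336/(1−0.1227) = 35.719 m².
Lp = Lw + 10 log₁₀(4/R) = 100.7 -9.51 = 91.2 dB.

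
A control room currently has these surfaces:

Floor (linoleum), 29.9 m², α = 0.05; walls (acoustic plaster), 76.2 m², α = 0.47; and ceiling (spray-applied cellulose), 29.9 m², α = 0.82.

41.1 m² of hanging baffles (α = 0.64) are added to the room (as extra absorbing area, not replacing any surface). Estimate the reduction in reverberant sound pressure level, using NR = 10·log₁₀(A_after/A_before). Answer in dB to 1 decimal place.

1.5 dB

A_before = Σ Sᵢαᵢ = 29.9*0.05 + 76.2*0.47 + 29.9*0.82 = 61.827 sabins.
Treatment contributes 41.1·0.64 = 26.304 sabins.
New total A_after = 88.131 sabins.
Reduction = 10 log₁₀(A_after/A_before) = 10 log₁₀(1.4254) = 1.5 dB.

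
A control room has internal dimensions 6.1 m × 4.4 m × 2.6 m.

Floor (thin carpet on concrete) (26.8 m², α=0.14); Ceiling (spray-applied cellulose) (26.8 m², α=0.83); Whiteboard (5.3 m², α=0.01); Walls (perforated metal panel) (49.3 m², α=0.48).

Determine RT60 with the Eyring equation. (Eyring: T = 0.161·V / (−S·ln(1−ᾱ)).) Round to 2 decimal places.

0.17 seconds

Total surface area S = 26.8 + 26.8 + 5.3 + 49.3 = 108.2 m².
Absorption A = 26.8×0.14 + 26.8×0.83 + 5.3×0.01 + 49.3×0.48 = 49.713 sabins.
Mean coefficient ᾱ = A/S = 0.4595.
−S·ln(1−ᾱ) = −108.2 × ln(1 − 0.4595) = 66.571.
V = 6.1 × 4.4 × 2.6 = 69.784 m³.
RT60 = 0.161 × 69.784 / 66.571 = 0.17 s.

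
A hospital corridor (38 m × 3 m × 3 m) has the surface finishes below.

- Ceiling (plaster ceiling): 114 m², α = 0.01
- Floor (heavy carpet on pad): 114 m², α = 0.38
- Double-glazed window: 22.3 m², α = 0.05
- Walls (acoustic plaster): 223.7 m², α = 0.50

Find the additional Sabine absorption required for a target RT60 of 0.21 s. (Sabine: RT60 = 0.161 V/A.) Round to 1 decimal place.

104.8 sabins

Equivalent absorption area: A₁ = 114*0.01 + 114*0.38 + 22.3*0.05 + 223.7*0.50 = 157.425 m².
For T = 0.21 s, need A₂ = 0.161·V/T = 0.161·342/0.21 = 262.200 sabins.
Shortfall: 262.200 − 157.425 = 104.8 sabins.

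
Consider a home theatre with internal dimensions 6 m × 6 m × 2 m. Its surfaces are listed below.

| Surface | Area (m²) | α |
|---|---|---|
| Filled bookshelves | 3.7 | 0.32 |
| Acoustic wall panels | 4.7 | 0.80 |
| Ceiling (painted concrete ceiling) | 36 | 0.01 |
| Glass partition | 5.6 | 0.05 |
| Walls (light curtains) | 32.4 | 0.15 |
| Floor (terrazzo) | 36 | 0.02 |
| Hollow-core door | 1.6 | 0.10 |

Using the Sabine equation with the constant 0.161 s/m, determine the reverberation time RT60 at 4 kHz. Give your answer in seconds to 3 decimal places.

1.024 sec

A = Σ Sᵢαᵢ = 3.7×0.32 + 4.7×0.80 + 36×0.01 + 5.6×0.05 + 32.4×0.15 + 36×0.02 + 1.6×0.10 = 11.324 sabins.
Room volume: 72 m³.
Sabine: RT60 = 0.161 × 72 / 11.324 = 1.024 s.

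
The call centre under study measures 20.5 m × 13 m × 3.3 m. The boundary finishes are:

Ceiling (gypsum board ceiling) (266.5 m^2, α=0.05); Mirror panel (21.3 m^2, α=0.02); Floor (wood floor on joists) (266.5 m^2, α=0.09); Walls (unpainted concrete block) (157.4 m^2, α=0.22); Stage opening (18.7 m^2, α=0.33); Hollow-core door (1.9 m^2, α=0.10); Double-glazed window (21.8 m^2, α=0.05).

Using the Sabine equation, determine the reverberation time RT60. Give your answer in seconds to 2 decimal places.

A = Σ Sᵢαᵢ = 266.5×0.05 + 21.3×0.02 + 266.5×0.09 + 157.4×0.22 + 18.7×0.33 + 1.9×0.10 + 21.8×0.05 = 79.815 sabins.
Room volume: 879.45 m³.
Sabine: RT60 = 0.161 × 879.45 / 79.815 = 1.77 s.

1.77 s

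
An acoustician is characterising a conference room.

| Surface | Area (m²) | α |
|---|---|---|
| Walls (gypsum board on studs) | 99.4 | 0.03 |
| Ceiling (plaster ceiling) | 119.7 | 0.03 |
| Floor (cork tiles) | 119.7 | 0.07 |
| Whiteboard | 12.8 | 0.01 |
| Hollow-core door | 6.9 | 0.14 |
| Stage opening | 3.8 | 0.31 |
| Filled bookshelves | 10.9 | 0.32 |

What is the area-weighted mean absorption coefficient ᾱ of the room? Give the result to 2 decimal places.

S = Σ Sᵢ = 99.4 + 119.7 + 119.7 + 12.8 + 6.9 + 3.8 + 10.9 = 373.2 m².
Weighted sum Σ Sα = 20.712.
ᾱ = A/S = 0.06.

0.06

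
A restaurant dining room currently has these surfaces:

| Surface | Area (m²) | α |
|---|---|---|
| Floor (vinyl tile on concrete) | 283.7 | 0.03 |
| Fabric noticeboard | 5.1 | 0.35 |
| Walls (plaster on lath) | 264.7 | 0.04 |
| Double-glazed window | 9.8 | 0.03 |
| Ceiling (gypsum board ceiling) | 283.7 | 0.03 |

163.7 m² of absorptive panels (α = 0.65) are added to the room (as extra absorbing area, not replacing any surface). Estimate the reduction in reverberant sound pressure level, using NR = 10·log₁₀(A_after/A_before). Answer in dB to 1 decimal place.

Summing Sᵢαᵢ: 8.511 + 1.785 + 10.588 + 0.294 + 8.511 → A_before = 29.689 sabins.
Treatment contributes 163.7·0.65 = 106.405 sabins.
New total A_after = 136.094 sabins.
Reduction = 10 log₁₀(A_after/A_before) = 10 log₁₀(4.5840) = 6.6 dB.

6.6 dB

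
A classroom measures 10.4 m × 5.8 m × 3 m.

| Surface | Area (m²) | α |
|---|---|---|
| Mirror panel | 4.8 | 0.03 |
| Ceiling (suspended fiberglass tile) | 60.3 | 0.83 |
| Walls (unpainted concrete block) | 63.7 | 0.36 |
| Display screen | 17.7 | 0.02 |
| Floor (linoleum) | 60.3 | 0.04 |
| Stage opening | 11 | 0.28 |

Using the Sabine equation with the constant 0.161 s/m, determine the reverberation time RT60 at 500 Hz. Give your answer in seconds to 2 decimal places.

0.37 s

Summing Sᵢαᵢ: 0.144 + 50.049 + 22.932 + 0.354 + 2.412 + 3.080 → A = 78.971 sabins.
Room volume: 180.96 m³.
T = 0.161 V/A = 0.161·180.96/78.971 = 0.37 s.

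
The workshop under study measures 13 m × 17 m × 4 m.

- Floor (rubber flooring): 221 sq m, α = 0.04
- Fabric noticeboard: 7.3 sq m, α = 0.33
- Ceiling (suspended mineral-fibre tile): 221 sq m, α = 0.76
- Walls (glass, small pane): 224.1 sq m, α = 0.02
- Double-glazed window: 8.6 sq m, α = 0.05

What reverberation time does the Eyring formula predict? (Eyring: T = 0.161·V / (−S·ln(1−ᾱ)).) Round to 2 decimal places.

S = Σ Sᵢ = 682.0 sq m.
Σ(Sᵢαᵢ) = 221·0.04 + 7.3·0.33 + 221·0.76 + 224.1·0.02 + 8.6·0.05 = 184.121.
Mean coefficient ᾱ = A/S = 0.2700.
Eyring denominator: −S ln(1−ᾱ) = 214.633.
V = 13 × 17 × 4 = 884 m³.
RT60 = 0.161 × 884 / 214.633 = 0.66 s.

0.66 s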